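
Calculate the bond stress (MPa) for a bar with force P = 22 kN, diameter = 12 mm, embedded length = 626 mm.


u = P / (pi * db * ld)
= 22 * 1000 / (pi * 12 * 626)
= 0.932 MPa

0.932


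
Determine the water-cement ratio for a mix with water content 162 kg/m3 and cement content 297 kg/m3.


w/c = water / cement
w/c = 162 / 297 = 0.545

0.545


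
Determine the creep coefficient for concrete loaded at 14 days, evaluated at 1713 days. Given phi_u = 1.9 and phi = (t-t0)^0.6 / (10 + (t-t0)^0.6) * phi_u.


dt = 1713 - 14 = 1699
phi = 1699^0.6 / (10 + 1699^0.6) * 1.9
= 1.704

1.704


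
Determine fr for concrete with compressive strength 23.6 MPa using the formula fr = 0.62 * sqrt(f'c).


fr = 0.62 * sqrt(23.6)
= 3.012 MPa

3.012


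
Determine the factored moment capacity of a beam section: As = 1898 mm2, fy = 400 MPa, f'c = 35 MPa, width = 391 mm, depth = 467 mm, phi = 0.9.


a = As * fy / (0.85 * f'c * b)
= 1898 * 400 / (0.85 * 35 * 391)
= 65.2668 mm
Mn = As * fy * (d - a/2) / 10^6
= 329.7711 kN-m
phi*Mn = 0.9 * 329.7711 = 296.79 kN-m

296.79


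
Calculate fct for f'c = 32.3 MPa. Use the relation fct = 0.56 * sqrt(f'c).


fct = 0.56 * sqrt(32.3)
= 0.56 * 5.683
= 3.183 MPa

3.183


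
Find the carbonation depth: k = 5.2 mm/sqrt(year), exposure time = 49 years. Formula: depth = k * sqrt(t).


depth = k * sqrt(t)
= 5.2 * sqrt(49)
= 36.4 mm

36.4


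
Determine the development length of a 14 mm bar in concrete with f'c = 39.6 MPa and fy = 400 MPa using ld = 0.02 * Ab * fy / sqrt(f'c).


Ab = pi * 14^2 / 4 = 153.938 mm2
ld = 0.02 * 153.938 * 400 / sqrt(39.6)
= 195.7 mm

195.7


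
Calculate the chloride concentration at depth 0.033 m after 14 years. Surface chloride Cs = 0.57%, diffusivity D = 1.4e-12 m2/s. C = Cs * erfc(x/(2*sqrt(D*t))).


t_seconds = 14 * 365.25 * 24 * 3600 = 441806400.0 s
arg = 0.033 / (2 * sqrt(1.4e-12 * 441806400.0))
= 0.6634
erfc(0.6634) = 0.3481
C = 0.57 * 0.3481 = 0.1984%

0.1984


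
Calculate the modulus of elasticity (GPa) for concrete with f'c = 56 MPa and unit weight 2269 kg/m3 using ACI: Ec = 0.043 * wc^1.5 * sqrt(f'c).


Ec = 0.043 * 2269^1.5 * sqrt(56) / 1000
= 34.78 GPa

34.78


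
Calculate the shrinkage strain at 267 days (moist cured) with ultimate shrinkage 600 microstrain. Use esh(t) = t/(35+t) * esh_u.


esh(267) = 267 / (35 + 267) * 600
= 267 / 302 * 600
= 530.5 microstrain

530.5


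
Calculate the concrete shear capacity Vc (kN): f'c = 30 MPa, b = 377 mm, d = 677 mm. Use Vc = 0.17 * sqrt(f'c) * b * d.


Vc = 0.17 * sqrt(30) * 377 * 677 / 1000
= 237.65 kN

237.65


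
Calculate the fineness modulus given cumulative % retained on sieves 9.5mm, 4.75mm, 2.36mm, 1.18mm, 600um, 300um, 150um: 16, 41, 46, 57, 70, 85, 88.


FM = sum(cumulative % retained) / 100
= 403 / 100
= 4.03

4.03


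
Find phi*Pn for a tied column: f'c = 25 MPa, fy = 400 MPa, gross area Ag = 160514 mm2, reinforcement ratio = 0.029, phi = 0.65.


Ast = rho * Ag = 0.029 * 160514 = 4654.906 mm2
phi*Pn = 0.65 * 0.80 * (0.85 * 25 * (160514 - 4654.906) + 400 * 4654.906) / 1000
= 2690.46 kN

2690.46


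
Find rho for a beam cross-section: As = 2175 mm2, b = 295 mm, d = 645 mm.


rho = As / (b * d)
= 2175 / (295 * 645)
= 0.0114

0.0114


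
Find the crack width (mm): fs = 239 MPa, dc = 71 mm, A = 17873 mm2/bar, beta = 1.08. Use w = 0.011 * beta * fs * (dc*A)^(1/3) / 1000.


w = 0.011 * beta * fs * (dc * A)^(1/3) / 1000
= 0.011 * 1.08 * 239 * (71 * 17873)^(1/3) / 1000
= 0.307 mm

0.307


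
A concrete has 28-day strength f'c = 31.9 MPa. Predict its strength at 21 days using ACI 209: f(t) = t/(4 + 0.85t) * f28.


f(21) = 21 / (4 + 0.85 * 21) * 31.9
= 21 / 21.85 * 31.9
= 30.66 MPa

30.66


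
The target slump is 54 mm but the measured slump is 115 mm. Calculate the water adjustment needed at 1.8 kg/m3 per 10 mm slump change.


Difference = 54 - 115 = -61 mm
Water adjustment = -61 * 1.8 / 10 = -11.0 kg/m3

-11.0


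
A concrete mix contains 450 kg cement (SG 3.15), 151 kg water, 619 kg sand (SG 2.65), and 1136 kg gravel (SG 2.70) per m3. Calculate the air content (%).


Vol cement = 450 / (3.15 * 1000) = 0.142857 m3
Vol water = 151 / 1000 = 0.151 m3
Vol sand = 619 / (2.65 * 1000) = 0.233585 m3
Vol gravel = 1136 / (2.70 * 1000) = 0.420741 m3
Total solid + water volume = 0.948183 m3
Air = (1 - 0.948183) * 100 = 5.18%

5.18


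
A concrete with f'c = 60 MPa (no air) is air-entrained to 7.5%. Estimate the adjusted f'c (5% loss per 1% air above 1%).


Strength loss = (7.5 - 1) * 5 = 32.5%
f'c = 60 * (1 - 32.5/100)
= 40.5 MPa

40.5


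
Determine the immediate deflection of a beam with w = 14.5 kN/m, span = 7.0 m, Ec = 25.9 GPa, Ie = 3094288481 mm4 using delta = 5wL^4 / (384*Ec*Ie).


Convert: L = 7.0 m = 7000 mm, Ec = 25.9 GPa = 25900 MPa
delta = 5 * 14.5 * 7000^4 / (384 * 25900 * 3094288481)
= 5.66 mm

5.66


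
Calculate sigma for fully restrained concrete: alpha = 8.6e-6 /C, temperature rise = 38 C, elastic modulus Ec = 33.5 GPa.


sigma = alpha * dT * Ec
= 8.6e-6 * 38 * 33.5 * 1000
= 10.948 MPa

10.948


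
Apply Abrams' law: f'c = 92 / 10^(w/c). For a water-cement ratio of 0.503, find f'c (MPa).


f'c = 92 / 10^0.503
= 92 / 3.184
= 28.89 MPa

28.89


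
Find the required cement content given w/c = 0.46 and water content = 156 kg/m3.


Cement = water / (w/c)
= 156 / 0.46
= 339.1 kg/m3

339.1


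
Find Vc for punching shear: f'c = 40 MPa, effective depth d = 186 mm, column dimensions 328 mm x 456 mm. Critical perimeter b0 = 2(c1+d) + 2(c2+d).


b0 = 2*(328 + 186) + 2*(456 + 186) = 2312 mm
Vc = 0.33 * sqrt(40) * 2312 * 186 / 1000
= 897.52 kN

897.52


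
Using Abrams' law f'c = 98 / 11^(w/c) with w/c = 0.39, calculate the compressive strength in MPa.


f'c = 98 / 11^0.39
= 98 / 2.548
= 38.47 MPa

38.47


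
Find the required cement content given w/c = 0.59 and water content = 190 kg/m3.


Cement = water / (w/c)
= 190 / 0.59
= 322.0 kg/m3

322.0


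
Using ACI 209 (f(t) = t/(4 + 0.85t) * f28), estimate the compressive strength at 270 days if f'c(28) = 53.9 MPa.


f(270) = 270 / (4 + 0.85 * 270) * 53.9
= 270 / 233.5 * 53.9
= 62.33 MPa

62.33


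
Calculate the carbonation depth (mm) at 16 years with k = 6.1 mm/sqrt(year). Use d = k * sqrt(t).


depth = k * sqrt(t)
= 6.1 * sqrt(16)
= 24.4 mm

24.4


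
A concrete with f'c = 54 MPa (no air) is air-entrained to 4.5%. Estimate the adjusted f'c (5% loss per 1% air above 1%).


Strength loss = (4.5 - 1) * 5 = 17.5%
f'c = 54 * (1 - 17.5/100)
= 44.55 MPa

44.55


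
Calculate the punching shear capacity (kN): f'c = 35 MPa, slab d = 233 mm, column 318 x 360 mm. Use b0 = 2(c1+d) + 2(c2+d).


b0 = 2*(318 + 233) + 2*(360 + 233) = 2288 mm
Vc = 0.33 * sqrt(35) * 2288 * 233 / 1000
= 1040.78 kN

1040.78


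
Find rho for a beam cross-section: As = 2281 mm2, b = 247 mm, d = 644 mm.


rho = As / (b * d)
= 2281 / (247 * 644)
= 0.0143

0.0143


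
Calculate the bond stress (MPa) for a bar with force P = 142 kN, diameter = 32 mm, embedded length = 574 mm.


u = P / (pi * db * ld)
= 142 * 1000 / (pi * 32 * 574)
= 2.461 MPa

2.461


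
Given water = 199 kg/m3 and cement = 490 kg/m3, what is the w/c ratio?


w/c = water / cement
w/c = 199 / 490 = 0.406

0.406


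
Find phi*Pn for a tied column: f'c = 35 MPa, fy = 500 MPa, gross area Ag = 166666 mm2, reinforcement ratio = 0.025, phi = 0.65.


Ast = rho * Ag = 0.025 * 166666 = 4166.65 mm2
phi*Pn = 0.65 * 0.80 * (0.85 * 35 * (166666 - 4166.65) + 500 * 4166.65) / 1000
= 3597.19 kN

3597.19


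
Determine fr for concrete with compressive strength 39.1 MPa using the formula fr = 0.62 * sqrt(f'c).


fr = 0.62 * sqrt(39.1)
= 3.877 MPa

3.877


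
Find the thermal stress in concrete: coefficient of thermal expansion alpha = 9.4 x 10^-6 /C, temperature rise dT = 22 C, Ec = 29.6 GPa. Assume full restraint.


sigma = alpha * dT * Ec
= 9.4e-6 * 22 * 29.6 * 1000
= 6.121 MPa

6.121


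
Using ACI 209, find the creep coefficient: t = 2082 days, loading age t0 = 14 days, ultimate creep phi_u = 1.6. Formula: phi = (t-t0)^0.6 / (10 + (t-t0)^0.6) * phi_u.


dt = 2082 - 14 = 2068
phi = 2068^0.6 / (10 + 2068^0.6) * 1.6
= 1.451

1.451


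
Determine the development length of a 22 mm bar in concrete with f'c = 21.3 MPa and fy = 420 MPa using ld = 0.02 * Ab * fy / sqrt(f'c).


Ab = pi * 22^2 / 4 = 380.133 mm2
ld = 0.02 * 380.133 * 420 / sqrt(21.3)
= 691.9 mm

691.9


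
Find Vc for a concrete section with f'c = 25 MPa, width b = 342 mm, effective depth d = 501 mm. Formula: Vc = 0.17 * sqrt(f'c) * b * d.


Vc = 0.17 * sqrt(25) * 342 * 501 / 1000
= 145.64 kN

145.64


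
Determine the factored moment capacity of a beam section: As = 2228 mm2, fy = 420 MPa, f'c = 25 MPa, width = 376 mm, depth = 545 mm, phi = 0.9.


a = As * fy / (0.85 * f'c * b)
= 2228 * 420 / (0.85 * 25 * 376)
= 117.1164 mm
Mn = As * fy * (d - a/2) / 10^6
= 455.1928 kN-m
phi*Mn = 0.9 * 455.1928 = 409.67 kN-m

409.67


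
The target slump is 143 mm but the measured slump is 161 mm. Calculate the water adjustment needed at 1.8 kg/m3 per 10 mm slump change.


Difference = 143 - 161 = -18 mm
Water adjustment = -18 * 1.8 / 10 = -3.2 kg/m3

-3.2


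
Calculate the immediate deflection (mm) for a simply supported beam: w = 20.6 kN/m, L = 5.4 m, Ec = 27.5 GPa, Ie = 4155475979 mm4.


Convert: L = 5.4 m = 5400 mm, Ec = 27.5 GPa = 27500 MPa
delta = 5 * 20.6 * 5400^4 / (384 * 27500 * 4155475979)
= 2.0 mm

2.0


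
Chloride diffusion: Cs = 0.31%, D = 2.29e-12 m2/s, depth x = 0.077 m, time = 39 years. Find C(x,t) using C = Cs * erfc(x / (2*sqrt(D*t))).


t_seconds = 39 * 365.25 * 24 * 3600 = 1230746400.0 s
arg = 0.077 / (2 * sqrt(2.29e-12 * 1230746400.0))
= 0.7252
erfc(0.7252) = 0.3051
C = 0.31 * 0.3051 = 0.0946%

0.0946


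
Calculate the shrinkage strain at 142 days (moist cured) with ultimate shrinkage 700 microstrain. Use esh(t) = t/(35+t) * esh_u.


esh(142) = 142 / (35 + 142) * 700
= 142 / 177 * 700
= 561.6 microstrain

561.6


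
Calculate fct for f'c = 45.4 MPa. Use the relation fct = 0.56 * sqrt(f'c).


fct = 0.56 * sqrt(45.4)
= 0.56 * 6.738
= 3.773 MPa

3.773


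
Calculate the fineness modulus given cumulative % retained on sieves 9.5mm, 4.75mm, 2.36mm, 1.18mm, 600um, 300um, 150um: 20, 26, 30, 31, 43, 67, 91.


FM = sum(cumulative % retained) / 100
= 308 / 100
= 3.08

3.08


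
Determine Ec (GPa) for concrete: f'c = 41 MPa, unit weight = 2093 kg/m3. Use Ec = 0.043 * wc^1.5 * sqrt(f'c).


Ec = 0.043 * 2093^1.5 * sqrt(41) / 1000
= 26.36 GPa

26.36


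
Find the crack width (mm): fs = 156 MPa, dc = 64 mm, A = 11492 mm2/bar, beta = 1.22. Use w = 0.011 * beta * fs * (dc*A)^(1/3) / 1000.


w = 0.011 * beta * fs * (dc * A)^(1/3) / 1000
= 0.011 * 1.22 * 156 * (64 * 11492)^(1/3) / 1000
= 0.189 mm

0.189


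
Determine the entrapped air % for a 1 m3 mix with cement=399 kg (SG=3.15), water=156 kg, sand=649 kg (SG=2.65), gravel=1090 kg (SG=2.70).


Vol cement = 399 / (3.15 * 1000) = 0.126667 m3
Vol water = 156 / 1000 = 0.156 m3
Vol sand = 649 / (2.65 * 1000) = 0.244906 m3
Vol gravel = 1090 / (2.70 * 1000) = 0.403704 m3
Total solid + water volume = 0.931276 m3
Air = (1 - 0.931276) * 100 = 6.87%

6.87


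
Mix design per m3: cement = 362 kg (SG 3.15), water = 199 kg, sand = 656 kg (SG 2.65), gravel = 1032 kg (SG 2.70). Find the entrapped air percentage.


Vol cement = 362 / (3.15 * 1000) = 0.114921 m3
Vol water = 199 / 1000 = 0.199 m3
Vol sand = 656 / (2.65 * 1000) = 0.247547 m3
Vol gravel = 1032 / (2.70 * 1000) = 0.382222 m3
Total solid + water volume = 0.94369 m3
Air = (1 - 0.94369) * 100 = 5.63%

5.63


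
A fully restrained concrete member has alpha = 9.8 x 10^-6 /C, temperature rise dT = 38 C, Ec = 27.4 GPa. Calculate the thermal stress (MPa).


sigma = alpha * dT * Ec
= 9.8e-6 * 38 * 27.4 * 1000
= 10.204 MPa

10.204


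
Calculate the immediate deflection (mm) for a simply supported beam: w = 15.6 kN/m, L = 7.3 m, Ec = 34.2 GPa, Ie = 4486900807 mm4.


Convert: L = 7.3 m = 7300 mm, Ec = 34.2 GPa = 34200 MPa
delta = 5 * 15.6 * 7300^4 / (384 * 34200 * 4486900807)
= 3.76 mm

3.76


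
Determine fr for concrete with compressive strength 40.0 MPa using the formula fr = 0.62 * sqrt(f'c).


fr = 0.62 * sqrt(40.0)
= 3.921 MPa

3.921


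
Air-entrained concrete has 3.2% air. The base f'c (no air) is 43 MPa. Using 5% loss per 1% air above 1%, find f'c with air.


Strength loss = (3.2 - 1) * 5 = 11.0%
f'c = 43 * (1 - 11.0/100)
= 38.27 MPa

38.27


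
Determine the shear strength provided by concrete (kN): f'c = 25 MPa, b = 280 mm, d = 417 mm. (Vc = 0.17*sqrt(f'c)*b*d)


Vc = 0.17 * sqrt(25) * 280 * 417 / 1000
= 99.25 kN

99.25


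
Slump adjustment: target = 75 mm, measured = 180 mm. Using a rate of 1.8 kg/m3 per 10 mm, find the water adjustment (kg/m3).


Difference = 75 - 180 = -105 mm
Water adjustment = -105 * 1.8 / 10 = -18.9 kg/m3

-18.9


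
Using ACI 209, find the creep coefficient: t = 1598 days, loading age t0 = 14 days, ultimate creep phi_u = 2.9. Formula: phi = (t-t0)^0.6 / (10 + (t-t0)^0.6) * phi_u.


dt = 1598 - 14 = 1584
phi = 1584^0.6 / (10 + 1584^0.6) * 2.9
= 2.589

2.589


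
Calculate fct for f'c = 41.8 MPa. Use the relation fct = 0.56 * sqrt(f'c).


fct = 0.56 * sqrt(41.8)
= 0.56 * 6.465
= 3.621 MPa

3.621


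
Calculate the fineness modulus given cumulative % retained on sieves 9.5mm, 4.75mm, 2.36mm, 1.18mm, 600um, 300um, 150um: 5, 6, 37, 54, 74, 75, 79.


FM = sum(cumulative % retained) / 100
= 330 / 100
= 3.3

3.3


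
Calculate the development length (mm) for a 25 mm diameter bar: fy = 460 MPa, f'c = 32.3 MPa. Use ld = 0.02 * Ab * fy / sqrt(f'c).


Ab = pi * 25^2 / 4 = 490.874 mm2
ld = 0.02 * 490.874 * 460 / sqrt(32.3)
= 794.6 mm

794.6


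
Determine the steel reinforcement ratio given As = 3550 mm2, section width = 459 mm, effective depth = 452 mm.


rho = As / (b * d)
= 3550 / (459 * 452)
= 0.0171

0.0171


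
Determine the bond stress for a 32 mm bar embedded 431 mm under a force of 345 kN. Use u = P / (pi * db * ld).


u = P / (pi * db * ld)
= 345 * 1000 / (pi * 32 * 431)
= 7.962 MPa

7.962


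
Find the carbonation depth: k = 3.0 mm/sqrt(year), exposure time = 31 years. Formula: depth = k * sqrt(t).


depth = k * sqrt(t)
= 3.0 * sqrt(31)
= 16.7 mm

16.7


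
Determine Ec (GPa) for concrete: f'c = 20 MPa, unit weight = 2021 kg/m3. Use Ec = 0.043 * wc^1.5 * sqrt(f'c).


Ec = 0.043 * 2021^1.5 * sqrt(20) / 1000
= 17.47 GPa

17.47


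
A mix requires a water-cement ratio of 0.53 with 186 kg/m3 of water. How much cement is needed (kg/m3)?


Cement = water / (w/c)
= 186 / 0.53
= 350.9 kg/m3

350.9


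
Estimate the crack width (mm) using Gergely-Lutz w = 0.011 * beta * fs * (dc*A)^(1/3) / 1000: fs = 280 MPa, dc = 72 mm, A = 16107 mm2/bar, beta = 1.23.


w = 0.011 * beta * fs * (dc * A)^(1/3) / 1000
= 0.011 * 1.23 * 280 * (72 * 16107)^(1/3) / 1000
= 0.398 mm

0.398


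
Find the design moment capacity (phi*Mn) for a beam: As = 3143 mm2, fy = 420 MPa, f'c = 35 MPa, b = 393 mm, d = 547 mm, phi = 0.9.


a = As * fy / (0.85 * f'c * b)
= 3143 * 420 / (0.85 * 35 * 393)
= 112.9053 mm
Mn = As * fy * (d - a/2) / 10^6
= 647.552 kN-m
phi*Mn = 0.9 * 647.552 = 582.8 kN-m

582.8


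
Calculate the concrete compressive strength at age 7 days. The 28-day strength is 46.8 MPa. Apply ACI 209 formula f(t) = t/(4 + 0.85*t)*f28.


f(7) = 7 / (4 + 0.85 * 7) * 46.8
= 7 / 9.95 * 46.8
= 32.92 MPa

32.92


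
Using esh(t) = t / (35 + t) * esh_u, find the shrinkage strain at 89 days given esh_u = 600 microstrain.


esh(89) = 89 / (35 + 89) * 600
= 89 / 124 * 600
= 430.6 microstrain

430.6


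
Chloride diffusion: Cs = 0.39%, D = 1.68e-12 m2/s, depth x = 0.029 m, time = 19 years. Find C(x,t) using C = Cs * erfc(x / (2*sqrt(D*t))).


t_seconds = 19 * 365.25 * 24 * 3600 = 599594400.0 s
arg = 0.029 / (2 * sqrt(1.68e-12 * 599594400.0))
= 0.4569
erfc(0.4569) = 0.5182
C = 0.39 * 0.5182 = 0.2021%

0.2021


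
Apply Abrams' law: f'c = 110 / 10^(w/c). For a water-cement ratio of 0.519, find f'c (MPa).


f'c = 110 / 10^0.519
= 110 / 3.304
= 33.3 MPa

33.3


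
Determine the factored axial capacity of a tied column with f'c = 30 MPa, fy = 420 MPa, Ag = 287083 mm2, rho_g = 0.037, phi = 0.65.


Ast = rho * Ag = 0.037 * 287083 = 10622.071 mm2
phi*Pn = 0.65 * 0.80 * (0.85 * 30 * (287083 - 10622.071) + 420 * 10622.071) / 1000
= 5985.73 kN

5985.73


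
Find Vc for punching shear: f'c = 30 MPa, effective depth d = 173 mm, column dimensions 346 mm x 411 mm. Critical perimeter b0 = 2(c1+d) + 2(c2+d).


b0 = 2*(346 + 173) + 2*(411 + 173) = 2206 mm
Vc = 0.33 * sqrt(30) * 2206 * 173 / 1000
= 689.8 kN

689.8


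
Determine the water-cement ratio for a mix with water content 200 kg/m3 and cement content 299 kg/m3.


w/c = water / cement
w/c = 200 / 299 = 0.669

0.669


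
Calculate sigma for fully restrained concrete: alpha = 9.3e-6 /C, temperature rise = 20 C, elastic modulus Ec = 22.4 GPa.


sigma = alpha * dT * Ec
= 9.3e-6 * 20 * 22.4 * 1000
= 4.166 MPa

4.166


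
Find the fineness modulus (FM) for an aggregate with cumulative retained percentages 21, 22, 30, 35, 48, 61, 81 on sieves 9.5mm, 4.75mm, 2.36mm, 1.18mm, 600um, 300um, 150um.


FM = sum(cumulative % retained) / 100
= 298 / 100
= 2.98

2.98


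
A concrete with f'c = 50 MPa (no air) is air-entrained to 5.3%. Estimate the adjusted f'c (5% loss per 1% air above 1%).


Strength loss = (5.3 - 1) * 5 = 21.5%
f'c = 50 * (1 - 21.5/100)
= 39.25 MPa

39.25


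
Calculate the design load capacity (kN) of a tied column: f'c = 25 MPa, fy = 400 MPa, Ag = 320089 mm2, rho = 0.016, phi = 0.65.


Ast = rho * Ag = 0.016 * 320089 = 5121.424 mm2
phi*Pn = 0.65 * 0.80 * (0.85 * 25 * (320089 - 5121.424) + 400 * 5121.424) / 1000
= 4545.65 kN

4545.65


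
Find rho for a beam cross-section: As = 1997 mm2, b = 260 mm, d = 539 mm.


rho = As / (b * d)
= 1997 / (260 * 539)
= 0.0143

0.0143


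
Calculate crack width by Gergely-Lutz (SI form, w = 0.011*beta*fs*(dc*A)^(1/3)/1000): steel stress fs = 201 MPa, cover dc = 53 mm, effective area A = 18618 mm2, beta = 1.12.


w = 0.011 * beta * fs * (dc * A)^(1/3) / 1000
= 0.011 * 1.12 * 201 * (53 * 18618)^(1/3) / 1000
= 0.247 mm

0.247


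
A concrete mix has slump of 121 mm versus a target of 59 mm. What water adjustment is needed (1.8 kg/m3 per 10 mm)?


Difference = 59 - 121 = -62 mm
Water adjustment = -62 * 1.8 / 10 = -11.2 kg/m3

-11.2


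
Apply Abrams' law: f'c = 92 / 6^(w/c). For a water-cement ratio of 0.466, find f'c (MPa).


f'c = 92 / 6^0.466
= 92 / 2.305
= 39.92 MPa

39.92


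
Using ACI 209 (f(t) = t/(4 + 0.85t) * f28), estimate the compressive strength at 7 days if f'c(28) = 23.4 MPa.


f(7) = 7 / (4 + 0.85 * 7) * 23.4
= 7 / 9.95 * 23.4
= 16.46 MPa

16.46


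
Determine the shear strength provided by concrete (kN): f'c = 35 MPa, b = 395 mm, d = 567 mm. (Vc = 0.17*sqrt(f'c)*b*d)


Vc = 0.17 * sqrt(35) * 395 * 567 / 1000
= 225.25 kN

225.25


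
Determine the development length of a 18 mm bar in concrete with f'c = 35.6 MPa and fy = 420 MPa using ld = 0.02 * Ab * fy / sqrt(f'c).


Ab = pi * 18^2 / 4 = 254.469 mm2
ld = 0.02 * 254.469 * 420 / sqrt(35.6)
= 358.3 mm

358.3


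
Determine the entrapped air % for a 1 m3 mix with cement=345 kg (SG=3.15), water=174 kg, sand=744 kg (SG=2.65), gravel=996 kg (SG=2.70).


Vol cement = 345 / (3.15 * 1000) = 0.109524 m3
Vol water = 174 / 1000 = 0.174 m3
Vol sand = 744 / (2.65 * 1000) = 0.280755 m3
Vol gravel = 996 / (2.70 * 1000) = 0.368889 m3
Total solid + water volume = 0.933167 m3
Air = (1 - 0.933167) * 100 = 6.68%

6.68


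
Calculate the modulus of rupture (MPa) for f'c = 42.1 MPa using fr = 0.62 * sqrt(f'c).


fr = 0.62 * sqrt(42.1)
= 4.023 MPa

4.023


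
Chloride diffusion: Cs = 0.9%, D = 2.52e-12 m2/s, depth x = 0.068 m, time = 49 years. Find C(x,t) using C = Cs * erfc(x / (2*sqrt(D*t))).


t_seconds = 49 * 365.25 * 24 * 3600 = 1546322400.0 s
arg = 0.068 / (2 * sqrt(2.52e-12 * 1546322400.0))
= 0.5447
erfc(0.5447) = 0.4411
C = 0.9 * 0.4411 = 0.397%

0.397


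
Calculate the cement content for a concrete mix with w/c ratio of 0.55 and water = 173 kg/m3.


Cement = water / (w/c)
= 173 / 0.55
= 314.5 kg/m3

314.5


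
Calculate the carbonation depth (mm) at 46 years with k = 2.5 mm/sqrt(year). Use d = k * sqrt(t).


depth = k * sqrt(t)
= 2.5 * sqrt(46)
= 16.96 mm

16.96


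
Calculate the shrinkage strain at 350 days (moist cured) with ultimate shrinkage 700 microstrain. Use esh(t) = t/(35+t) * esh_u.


esh(350) = 350 / (35 + 350) * 700
= 350 / 385 * 700
= 636.4 microstrain

636.4


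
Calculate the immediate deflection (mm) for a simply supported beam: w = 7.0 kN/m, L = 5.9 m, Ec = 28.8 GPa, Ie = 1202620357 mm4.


Convert: L = 5.9 m = 5900 mm, Ec = 28.8 GPa = 28800 MPa
delta = 5 * 7.0 * 5900^4 / (384 * 28800 * 1202620357)
= 3.19 mm

3.19


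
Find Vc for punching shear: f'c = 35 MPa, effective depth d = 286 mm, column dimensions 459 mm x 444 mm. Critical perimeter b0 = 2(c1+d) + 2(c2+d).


b0 = 2*(459 + 286) + 2*(444 + 286) = 2950 mm
Vc = 0.33 * sqrt(35) * 2950 * 286 / 1000
= 1647.16 kN

1647.16


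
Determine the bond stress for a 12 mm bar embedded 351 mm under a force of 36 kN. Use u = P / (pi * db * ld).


u = P / (pi * db * ld)
= 36 * 1000 / (pi * 12 * 351)
= 2.721 MPa

2.721


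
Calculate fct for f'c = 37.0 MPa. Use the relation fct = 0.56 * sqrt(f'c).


fct = 0.56 * sqrt(37.0)
= 0.56 * 6.083
= 3.406 MPa

3.406


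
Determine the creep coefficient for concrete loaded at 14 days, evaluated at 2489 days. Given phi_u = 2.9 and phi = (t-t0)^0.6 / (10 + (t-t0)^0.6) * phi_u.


dt = 2489 - 14 = 2475
phi = 2475^0.6 / (10 + 2475^0.6) * 2.9
= 2.656

2.656


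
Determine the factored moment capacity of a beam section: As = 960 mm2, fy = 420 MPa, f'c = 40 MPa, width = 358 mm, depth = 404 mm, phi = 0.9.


a = As * fy / (0.85 * f'c * b)
= 960 * 420 / (0.85 * 40 * 358)
= 33.1252 mm
Mn = As * fy * (d - a/2) / 10^6
= 156.2148 kN-m
phi*Mn = 0.9 * 156.2148 = 140.59 kN-m

140.59


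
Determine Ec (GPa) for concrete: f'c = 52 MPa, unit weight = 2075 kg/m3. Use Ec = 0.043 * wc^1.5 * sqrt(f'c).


Ec = 0.043 * 2075^1.5 * sqrt(52) / 1000
= 29.31 GPa

29.31


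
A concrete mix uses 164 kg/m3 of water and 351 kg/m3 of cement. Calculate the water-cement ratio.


w/c = water / cement
w/c = 164 / 351 = 0.467

0.467


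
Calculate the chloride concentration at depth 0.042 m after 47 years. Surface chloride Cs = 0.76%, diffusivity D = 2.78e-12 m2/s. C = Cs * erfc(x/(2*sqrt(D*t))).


t_seconds = 47 * 365.25 * 24 * 3600 = 1483207200.0 s
arg = 0.042 / (2 * sqrt(2.78e-12 * 1483207200.0))
= 0.327
erfc(0.327) = 0.6437
C = 0.76 * 0.6437 = 0.4892%

0.4892


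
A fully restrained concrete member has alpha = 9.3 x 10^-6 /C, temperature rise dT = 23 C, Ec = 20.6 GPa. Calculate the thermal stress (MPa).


sigma = alpha * dT * Ec
= 9.3e-6 * 23 * 20.6 * 1000
= 4.406 MPa

4.406


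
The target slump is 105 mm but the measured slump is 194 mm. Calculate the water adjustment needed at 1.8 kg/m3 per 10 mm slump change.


Difference = 105 - 194 = -89 mm
Water adjustment = -89 * 1.8 / 10 = -16.0 kg/m3

-16.0


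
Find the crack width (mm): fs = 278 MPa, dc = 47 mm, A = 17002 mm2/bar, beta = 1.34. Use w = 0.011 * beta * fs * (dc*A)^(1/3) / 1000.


w = 0.011 * beta * fs * (dc * A)^(1/3) / 1000
= 0.011 * 1.34 * 278 * (47 * 17002)^(1/3) / 1000
= 0.38 mm

0.38


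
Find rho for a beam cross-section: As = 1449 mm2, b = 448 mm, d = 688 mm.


rho = As / (b * d)
= 1449 / (448 * 688)
= 0.0047

0.0047


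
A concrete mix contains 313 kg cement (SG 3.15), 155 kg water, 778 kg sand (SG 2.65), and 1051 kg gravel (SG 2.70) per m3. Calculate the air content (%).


Vol cement = 313 / (3.15 * 1000) = 0.099365 m3
Vol water = 155 / 1000 = 0.155 m3
Vol sand = 778 / (2.65 * 1000) = 0.293585 m3
Vol gravel = 1051 / (2.70 * 1000) = 0.389259 m3
Total solid + water volume = 0.937209 m3
Air = (1 - 0.937209) * 100 = 6.28%

6.28


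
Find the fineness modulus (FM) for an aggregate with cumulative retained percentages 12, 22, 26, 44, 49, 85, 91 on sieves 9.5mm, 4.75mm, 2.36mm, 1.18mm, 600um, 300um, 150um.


FM = sum(cumulative % retained) / 100
= 329 / 100
= 3.29

3.29


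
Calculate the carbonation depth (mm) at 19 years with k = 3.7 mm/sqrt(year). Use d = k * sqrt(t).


depth = k * sqrt(t)
= 3.7 * sqrt(19)
= 16.13 mm

16.13


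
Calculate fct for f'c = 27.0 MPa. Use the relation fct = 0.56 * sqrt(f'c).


fct = 0.56 * sqrt(27.0)
= 0.56 * 5.196
= 2.91 MPa

2.91


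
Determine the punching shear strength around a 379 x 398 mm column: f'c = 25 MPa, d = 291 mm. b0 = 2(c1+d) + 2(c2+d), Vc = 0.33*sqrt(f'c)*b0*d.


b0 = 2*(379 + 291) + 2*(398 + 291) = 2718 mm
Vc = 0.33 * sqrt(25) * 2718 * 291 / 1000
= 1305.05 kN

1305.05


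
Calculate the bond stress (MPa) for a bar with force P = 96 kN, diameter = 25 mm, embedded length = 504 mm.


u = P / (pi * db * ld)
= 96 * 1000 / (pi * 25 * 504)
= 2.425 MPa

2.425


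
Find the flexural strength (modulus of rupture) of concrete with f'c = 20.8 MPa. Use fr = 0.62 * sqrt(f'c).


fr = 0.62 * sqrt(20.8)
= 2.828 MPa

2.828


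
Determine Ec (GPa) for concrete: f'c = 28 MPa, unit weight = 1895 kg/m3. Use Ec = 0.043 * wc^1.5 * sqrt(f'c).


Ec = 0.043 * 1895^1.5 * sqrt(28) / 1000
= 18.77 GPa

18.77


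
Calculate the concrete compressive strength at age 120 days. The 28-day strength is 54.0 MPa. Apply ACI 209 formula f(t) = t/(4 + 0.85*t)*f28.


f(120) = 120 / (4 + 0.85 * 120) * 54.0
= 120 / 106.0 * 54.0
= 61.13 MPa

61.13


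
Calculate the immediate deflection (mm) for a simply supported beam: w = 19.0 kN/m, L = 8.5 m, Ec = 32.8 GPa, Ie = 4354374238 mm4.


Convert: L = 8.5 m = 8500 mm, Ec = 32.8 GPa = 32800 MPa
delta = 5 * 19.0 * 8500^4 / (384 * 32800 * 4354374238)
= 9.04 mm

9.04


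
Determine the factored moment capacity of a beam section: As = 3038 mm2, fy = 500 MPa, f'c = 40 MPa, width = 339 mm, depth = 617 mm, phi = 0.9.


a = As * fy / (0.85 * f'c * b)
= 3038 * 500 / (0.85 * 40 * 339)
= 131.789 mm
Mn = As * fy * (d - a/2) / 10^6
= 837.1293 kN-m
phi*Mn = 0.9 * 837.1293 = 753.42 kN-m

753.42


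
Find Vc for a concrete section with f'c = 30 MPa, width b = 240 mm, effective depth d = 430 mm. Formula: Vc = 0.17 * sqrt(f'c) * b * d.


Vc = 0.17 * sqrt(30) * 240 * 430 / 1000
= 96.09 kN

96.09


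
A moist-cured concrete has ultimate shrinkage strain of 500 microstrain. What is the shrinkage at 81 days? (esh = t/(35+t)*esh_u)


esh(81) = 81 / (35 + 81) * 500
= 81 / 116 * 500
= 349.1 microstrain

349.1


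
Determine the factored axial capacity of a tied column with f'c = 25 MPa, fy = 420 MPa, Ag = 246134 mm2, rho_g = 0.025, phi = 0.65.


Ast = rho * Ag = 0.025 * 246134 = 6153.35 mm2
phi*Pn = 0.65 * 0.80 * (0.85 * 25 * (246134 - 6153.35) + 420 * 6153.35) / 1000
= 3995.68 kN

3995.68


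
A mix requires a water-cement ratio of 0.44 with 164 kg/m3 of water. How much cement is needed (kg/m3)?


Cement = water / (w/c)
= 164 / 0.44
= 372.7 kg/m3

372.7


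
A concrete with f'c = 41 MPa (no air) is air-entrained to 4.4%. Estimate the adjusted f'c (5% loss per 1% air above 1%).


Strength loss = (4.4 - 1) * 5 = 17.0%
f'c = 41 * (1 - 17.0/100)
= 34.03 MPa

34.03


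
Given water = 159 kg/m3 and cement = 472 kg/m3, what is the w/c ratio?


w/c = water / cement
w/c = 159 / 472 = 0.337

0.337


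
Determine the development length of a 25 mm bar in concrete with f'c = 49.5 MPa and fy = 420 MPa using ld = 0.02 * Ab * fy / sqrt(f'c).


Ab = pi * 25^2 / 4 = 490.874 mm2
ld = 0.02 * 490.874 * 420 / sqrt(49.5)
= 586.1 mm

586.1


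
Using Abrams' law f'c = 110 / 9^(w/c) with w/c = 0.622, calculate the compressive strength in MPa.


f'c = 110 / 9^0.622
= 110 / 3.922
= 28.04 MPa

28.04


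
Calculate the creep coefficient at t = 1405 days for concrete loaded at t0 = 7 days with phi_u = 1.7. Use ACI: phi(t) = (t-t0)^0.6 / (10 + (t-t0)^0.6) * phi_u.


dt = 1405 - 7 = 1398
phi = 1398^0.6 / (10 + 1398^0.6) * 1.7
= 1.505

1.505


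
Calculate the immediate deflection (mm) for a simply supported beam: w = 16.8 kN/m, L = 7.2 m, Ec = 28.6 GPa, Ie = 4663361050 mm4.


Convert: L = 7.2 m = 7200 mm, Ec = 28.6 GPa = 28600 MPa
delta = 5 * 16.8 * 7200^4 / (384 * 28600 * 4663361050)
= 4.41 mm

4.41


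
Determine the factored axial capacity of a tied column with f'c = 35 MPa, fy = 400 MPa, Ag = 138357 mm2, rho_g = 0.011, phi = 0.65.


Ast = rho * Ag = 0.011 * 138357 = 1521.927 mm2
phi*Pn = 0.65 * 0.80 * (0.85 * 35 * (138357 - 1521.927) + 400 * 1521.927) / 1000
= 2433.4 kN

2433.4


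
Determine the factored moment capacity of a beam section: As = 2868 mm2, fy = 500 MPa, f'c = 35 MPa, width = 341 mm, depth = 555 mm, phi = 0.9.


a = As * fy / (0.85 * f'c * b)
= 2868 * 500 / (0.85 * 35 * 341)
= 141.3539 mm
Mn = As * fy * (d - a/2) / 10^6
= 694.5193 kN-m
phi*Mn = 0.9 * 694.5193 = 625.07 kN-m

625.07


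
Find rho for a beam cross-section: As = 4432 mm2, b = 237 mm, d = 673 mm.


rho = As / (b * d)
= 4432 / (237 * 673)
= 0.0278

0.0278


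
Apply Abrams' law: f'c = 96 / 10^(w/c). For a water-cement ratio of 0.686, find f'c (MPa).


f'c = 96 / 10^0.686
= 96 / 4.853
= 19.78 MPa

19.78


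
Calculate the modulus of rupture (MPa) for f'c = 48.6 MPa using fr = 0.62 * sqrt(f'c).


fr = 0.62 * sqrt(48.6)
= 4.322 MPa

4.322


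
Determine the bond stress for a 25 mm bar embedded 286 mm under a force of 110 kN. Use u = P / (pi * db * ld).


u = P / (pi * db * ld)
= 110 * 1000 / (pi * 25 * 286)
= 4.897 MPa

4.897


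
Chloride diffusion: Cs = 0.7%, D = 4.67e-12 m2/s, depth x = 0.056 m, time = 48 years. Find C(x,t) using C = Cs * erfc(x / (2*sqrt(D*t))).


t_seconds = 48 * 365.25 * 24 * 3600 = 1514764800.0 s
arg = 0.056 / (2 * sqrt(4.67e-12 * 1514764800.0))
= 0.3329
erfc(0.3329) = 0.6378
C = 0.7 * 0.6378 = 0.4464%

0.4464


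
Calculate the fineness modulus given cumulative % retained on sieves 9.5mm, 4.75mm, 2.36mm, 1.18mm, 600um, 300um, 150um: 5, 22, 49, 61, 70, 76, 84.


FM = sum(cumulative % retained) / 100
= 367 / 100
= 3.67

3.67


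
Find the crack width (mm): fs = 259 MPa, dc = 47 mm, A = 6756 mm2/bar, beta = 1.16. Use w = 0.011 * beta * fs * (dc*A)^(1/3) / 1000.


w = 0.011 * beta * fs * (dc * A)^(1/3) / 1000
= 0.011 * 1.16 * 259 * (47 * 6756)^(1/3) / 1000
= 0.225 mm

0.225


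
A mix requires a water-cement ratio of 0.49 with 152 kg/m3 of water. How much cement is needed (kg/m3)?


Cement = water / (w/c)
= 152 / 0.49
= 310.2 kg/m3

310.2


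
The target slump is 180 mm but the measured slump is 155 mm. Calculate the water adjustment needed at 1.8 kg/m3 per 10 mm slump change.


Difference = 180 - 155 = 25 mm
Water adjustment = 25 * 1.8 / 10 = 4.5 kg/m3

4.5


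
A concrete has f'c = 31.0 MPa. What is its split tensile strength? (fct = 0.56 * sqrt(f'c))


fct = 0.56 * sqrt(31.0)
= 0.56 * 5.568
= 3.118 MPa

3.118


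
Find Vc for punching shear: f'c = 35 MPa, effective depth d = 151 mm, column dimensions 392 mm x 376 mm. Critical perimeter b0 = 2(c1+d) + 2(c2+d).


b0 = 2*(392 + 151) + 2*(376 + 151) = 2140 mm
Vc = 0.33 * sqrt(35) * 2140 * 151 / 1000
= 630.87 kN

630.87


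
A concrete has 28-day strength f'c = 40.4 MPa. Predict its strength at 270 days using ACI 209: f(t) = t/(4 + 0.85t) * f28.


f(270) = 270 / (4 + 0.85 * 270) * 40.4
= 270 / 233.5 * 40.4
= 46.72 MPa

46.72


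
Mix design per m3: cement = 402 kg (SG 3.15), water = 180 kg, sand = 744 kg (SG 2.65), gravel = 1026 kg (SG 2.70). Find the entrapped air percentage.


Vol cement = 402 / (3.15 * 1000) = 0.127619 m3
Vol water = 180 / 1000 = 0.18 m3
Vol sand = 744 / (2.65 * 1000) = 0.280755 m3
Vol gravel = 1026 / (2.70 * 1000) = 0.38 m3
Total solid + water volume = 0.968374 m3
Air = (1 - 0.968374) * 100 = 3.16%

3.16


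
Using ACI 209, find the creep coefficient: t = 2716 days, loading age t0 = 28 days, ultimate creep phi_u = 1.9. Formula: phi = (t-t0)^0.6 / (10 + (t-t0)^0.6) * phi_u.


dt = 2716 - 28 = 2688
phi = 2688^0.6 / (10 + 2688^0.6) * 1.9
= 1.747

1.747


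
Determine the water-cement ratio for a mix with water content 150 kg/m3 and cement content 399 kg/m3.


w/c = water / cement
w/c = 150 / 399 = 0.376

0.376


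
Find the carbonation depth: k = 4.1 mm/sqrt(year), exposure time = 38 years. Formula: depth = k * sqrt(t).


depth = k * sqrt(t)
= 4.1 * sqrt(38)
= 25.27 mm

25.27


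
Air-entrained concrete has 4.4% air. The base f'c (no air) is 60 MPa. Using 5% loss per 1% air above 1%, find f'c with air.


Strength loss = (4.4 - 1) * 5 = 17.0%
f'c = 60 * (1 - 17.0/100)
= 49.8 MPa

49.8


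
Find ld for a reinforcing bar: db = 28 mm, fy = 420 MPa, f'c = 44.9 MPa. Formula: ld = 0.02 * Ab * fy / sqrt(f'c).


Ab = pi * 28^2 / 4 = 615.752 mm2
ld = 0.02 * 615.752 * 420 / sqrt(44.9)
= 771.9 mm

771.9


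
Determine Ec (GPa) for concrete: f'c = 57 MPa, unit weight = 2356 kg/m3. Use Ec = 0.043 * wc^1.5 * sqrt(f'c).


Ec = 0.043 * 2356^1.5 * sqrt(57) / 1000
= 37.13 GPa

37.13


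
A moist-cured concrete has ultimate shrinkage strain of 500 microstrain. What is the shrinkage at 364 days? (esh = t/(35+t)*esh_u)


esh(364) = 364 / (35 + 364) * 500
= 364 / 399 * 500
= 456.1 microstrain

456.1


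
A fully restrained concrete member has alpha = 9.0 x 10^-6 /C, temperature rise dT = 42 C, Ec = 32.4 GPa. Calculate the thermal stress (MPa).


sigma = alpha * dT * Ec
= 9.0e-6 * 42 * 32.4 * 1000
= 12.247 MPa

12.247


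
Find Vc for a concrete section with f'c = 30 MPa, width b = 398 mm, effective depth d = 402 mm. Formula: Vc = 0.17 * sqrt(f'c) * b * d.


Vc = 0.17 * sqrt(30) * 398 * 402 / 1000
= 148.98 kN

148.98


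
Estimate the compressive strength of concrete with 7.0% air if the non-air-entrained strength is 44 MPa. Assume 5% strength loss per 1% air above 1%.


Strength loss = (7.0 - 1) * 5 = 30.0%
f'c = 44 * (1 - 30.0/100)
= 30.8 MPa

30.8


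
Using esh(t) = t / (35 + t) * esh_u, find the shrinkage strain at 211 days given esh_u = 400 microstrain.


esh(211) = 211 / (35 + 211) * 400
= 211 / 246 * 400
= 343.1 microstrain

343.1


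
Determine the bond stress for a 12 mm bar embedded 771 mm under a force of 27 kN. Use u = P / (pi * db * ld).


u = P / (pi * db * ld)
= 27 * 1000 / (pi * 12 * 771)
= 0.929 MPa

0.929


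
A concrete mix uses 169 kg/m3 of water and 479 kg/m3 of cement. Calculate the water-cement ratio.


w/c = water / cement
w/c = 169 / 479 = 0.353

0.353


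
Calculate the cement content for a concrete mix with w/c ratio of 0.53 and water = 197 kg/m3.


Cement = water / (w/c)
= 197 / 0.53
= 371.7 kg/m3

371.7


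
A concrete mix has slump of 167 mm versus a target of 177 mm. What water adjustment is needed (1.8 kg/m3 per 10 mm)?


Difference = 177 - 167 = 10 mm
Water adjustment = 10 * 1.8 / 10 = 1.8 kg/m3

1.8


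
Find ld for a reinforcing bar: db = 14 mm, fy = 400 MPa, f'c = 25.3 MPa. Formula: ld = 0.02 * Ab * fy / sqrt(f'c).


Ab = pi * 14^2 / 4 = 153.938 mm2
ld = 0.02 * 153.938 * 400 / sqrt(25.3)
= 244.8 mm

244.8


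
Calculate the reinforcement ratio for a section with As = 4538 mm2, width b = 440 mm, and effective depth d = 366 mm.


rho = As / (b * d)
= 4538 / (440 * 366)
= 0.0282

0.0282


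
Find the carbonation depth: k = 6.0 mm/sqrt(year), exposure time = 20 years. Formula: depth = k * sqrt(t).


depth = k * sqrt(t)
= 6.0 * sqrt(20)
= 26.83 mm

26.83


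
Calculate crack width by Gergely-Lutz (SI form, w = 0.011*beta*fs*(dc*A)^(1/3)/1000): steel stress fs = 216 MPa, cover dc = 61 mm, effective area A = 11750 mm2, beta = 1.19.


w = 0.011 * beta * fs * (dc * A)^(1/3) / 1000
= 0.011 * 1.19 * 216 * (61 * 11750)^(1/3) / 1000
= 0.253 mm

0.253


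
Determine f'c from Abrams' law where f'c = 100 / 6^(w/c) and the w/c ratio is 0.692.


f'c = 100 / 6^0.692
= 100 / 3.455
= 28.94 MPa

28.94


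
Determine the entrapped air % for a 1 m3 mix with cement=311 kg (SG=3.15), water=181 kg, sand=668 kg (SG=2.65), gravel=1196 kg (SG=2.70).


Vol cement = 311 / (3.15 * 1000) = 0.09873 m3
Vol water = 181 / 1000 = 0.181 m3
Vol sand = 668 / (2.65 * 1000) = 0.252075 m3
Vol gravel = 1196 / (2.70 * 1000) = 0.442963 m3
Total solid + water volume = 0.974769 m3
Air = (1 - 0.974769) * 100 = 2.52%

2.52


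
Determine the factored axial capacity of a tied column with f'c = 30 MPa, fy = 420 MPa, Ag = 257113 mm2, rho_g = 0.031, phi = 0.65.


Ast = rho * Ag = 0.031 * 257113 = 7970.503 mm2
phi*Pn = 0.65 * 0.80 * (0.85 * 30 * (257113 - 7970.503) + 420 * 7970.503) / 1000
= 5044.39 kN

5044.39


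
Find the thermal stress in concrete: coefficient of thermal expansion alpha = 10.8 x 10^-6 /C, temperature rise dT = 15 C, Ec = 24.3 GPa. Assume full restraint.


sigma = alpha * dT * Ec
= 10.8e-6 * 15 * 24.3 * 1000
= 3.937 MPa

3.937


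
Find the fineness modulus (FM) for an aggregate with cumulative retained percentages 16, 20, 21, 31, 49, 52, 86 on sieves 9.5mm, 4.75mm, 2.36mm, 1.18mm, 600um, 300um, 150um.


FM = sum(cumulative % retained) / 100
= 275 / 100
= 2.75

2.75


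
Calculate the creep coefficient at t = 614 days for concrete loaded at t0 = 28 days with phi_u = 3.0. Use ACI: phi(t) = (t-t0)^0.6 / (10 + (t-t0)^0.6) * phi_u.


dt = 614 - 28 = 586
phi = 586^0.6 / (10 + 586^0.6) * 3.0
= 2.462

2.462


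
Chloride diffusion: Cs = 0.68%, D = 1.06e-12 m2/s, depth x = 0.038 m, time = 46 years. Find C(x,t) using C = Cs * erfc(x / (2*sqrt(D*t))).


t_seconds = 46 * 365.25 * 24 * 3600 = 1451649600.0 s
arg = 0.038 / (2 * sqrt(1.06e-12 * 1451649600.0))
= 0.4844
erfc(0.4844) = 0.4933
C = 0.68 * 0.4933 = 0.3355%

0.3355


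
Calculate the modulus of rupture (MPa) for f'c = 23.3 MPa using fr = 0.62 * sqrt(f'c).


fr = 0.62 * sqrt(23.3)
= 2.993 MPa

2.993


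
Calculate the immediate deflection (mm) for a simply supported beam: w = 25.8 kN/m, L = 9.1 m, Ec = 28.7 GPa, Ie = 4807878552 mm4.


Convert: L = 9.1 m = 9100 mm, Ec = 28.7 GPa = 28700 MPa
delta = 5 * 25.8 * 9100^4 / (384 * 28700 * 4807878552)
= 16.7 mm

16.7


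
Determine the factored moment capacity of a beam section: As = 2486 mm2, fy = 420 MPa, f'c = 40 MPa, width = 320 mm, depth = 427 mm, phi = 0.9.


a = As * fy / (0.85 * f'c * b)
= 2486 * 420 / (0.85 * 40 * 320)
= 95.9669 mm
Mn = As * fy * (d - a/2) / 10^6
= 395.7388 kN-m
phi*Mn = 0.9 * 395.7388 = 356.16 kN-m

356.16


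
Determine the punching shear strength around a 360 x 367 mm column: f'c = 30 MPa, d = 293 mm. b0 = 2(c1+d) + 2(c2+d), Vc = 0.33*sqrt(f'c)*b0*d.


b0 = 2*(360 + 293) + 2*(367 + 293) = 2626 mm
Vc = 0.33 * sqrt(30) * 2626 * 293 / 1000
= 1390.71 kN

1390.71


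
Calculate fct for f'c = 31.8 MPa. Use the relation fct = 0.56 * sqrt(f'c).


fct = 0.56 * sqrt(31.8)
= 0.56 * 5.639
= 3.158 MPa

3.158


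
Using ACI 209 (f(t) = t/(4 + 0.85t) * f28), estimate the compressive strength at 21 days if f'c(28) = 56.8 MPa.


f(21) = 21 / (4 + 0.85 * 21) * 56.8
= 21 / 21.85 * 56.8
= 54.59 MPa

54.59


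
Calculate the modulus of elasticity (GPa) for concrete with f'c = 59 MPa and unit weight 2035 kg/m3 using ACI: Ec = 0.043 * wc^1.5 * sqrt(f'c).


Ec = 0.043 * 2035^1.5 * sqrt(59) / 1000
= 30.32 GPa

30.32


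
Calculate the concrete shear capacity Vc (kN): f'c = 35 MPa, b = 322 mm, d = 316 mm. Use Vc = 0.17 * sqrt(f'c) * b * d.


Vc = 0.17 * sqrt(35) * 322 * 316 / 1000
= 102.34 kN

102.34


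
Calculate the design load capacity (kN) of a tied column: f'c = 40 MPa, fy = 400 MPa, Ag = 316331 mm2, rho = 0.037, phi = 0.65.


Ast = rho * Ag = 0.037 * 316331 = 11704.247 mm2
phi*Pn = 0.65 * 0.80 * (0.85 * 40 * (316331 - 11704.247) + 400 * 11704.247) / 1000
= 7820.28 kN

7820.28
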